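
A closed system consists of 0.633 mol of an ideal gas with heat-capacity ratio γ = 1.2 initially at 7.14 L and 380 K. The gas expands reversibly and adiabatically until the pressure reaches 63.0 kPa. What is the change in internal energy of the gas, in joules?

-2200 J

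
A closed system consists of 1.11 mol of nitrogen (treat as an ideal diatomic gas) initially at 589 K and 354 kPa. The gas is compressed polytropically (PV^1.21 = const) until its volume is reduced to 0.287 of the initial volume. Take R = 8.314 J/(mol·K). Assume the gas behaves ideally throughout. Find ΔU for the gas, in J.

V₁ = nRT₁/P₁ = 1.11×8.314×589/354 = 15.4 L.
Polytropic n=1.21: T₂ = T₁(V₁/V₂)^(n−1) = 589×(3.48)^0.21 = 766 K; P₂ = P₁(V₁/V₂)^n = 1600 kPa.
For an ideal gas ΔU = nCvΔT with Cv = (5/2)R = 20.8 J/(mol·K).
ΔU = 1.11×20.8×(766−589) = 4070 J.

4070 J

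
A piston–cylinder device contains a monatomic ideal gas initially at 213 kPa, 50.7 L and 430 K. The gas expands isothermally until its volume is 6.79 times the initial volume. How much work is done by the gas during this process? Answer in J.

n = P₁V₁/(RT₁) = 213×50.7/(8.314×430) = 3.02 mol.
Isothermal: T stays 430 K; PV = const ⇒ V₂ = 344 L, P₂ = 31.4 kPa.
W = nRT ln(V₂/V₁) = 3.02×8.314×430×ln(6.79) = 20700 J.

20700 J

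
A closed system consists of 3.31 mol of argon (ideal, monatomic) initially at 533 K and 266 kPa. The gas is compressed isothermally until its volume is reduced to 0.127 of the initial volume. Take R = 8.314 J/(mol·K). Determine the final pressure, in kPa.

2090 kPa

V₁ = nRT₁/P₁ = 3.31×8.314×533/266 = 55.1 L.
Isothermal: T stays 533 K; PV = const ⇒ V₂ = 7.00 L, P₂ = 2090 kPa.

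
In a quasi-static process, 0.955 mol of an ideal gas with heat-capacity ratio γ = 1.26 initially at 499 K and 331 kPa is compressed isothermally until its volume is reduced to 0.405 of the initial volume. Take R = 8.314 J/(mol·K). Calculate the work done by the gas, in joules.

-3580 J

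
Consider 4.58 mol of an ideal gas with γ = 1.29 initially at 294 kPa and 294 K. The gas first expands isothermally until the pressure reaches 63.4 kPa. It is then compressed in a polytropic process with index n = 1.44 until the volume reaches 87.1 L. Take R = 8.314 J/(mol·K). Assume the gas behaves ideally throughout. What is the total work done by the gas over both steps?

7890 J

V₁ = nRT₁/P₁ = 4.58×8.314×294/294 = 38.1 L.
Step 1 — Isothermal: T stays 294 K; PV = const ⇒ V₂ = 177 L, P₂ = 63.4 kPa.
ΔU = 0 (ideal gas, T constant).
W = nRT ln(V₂/V₁) = 4.58×8.314×294×ln(4.64) = 17200 J.
Q = ΔU + W = 17200 J.
State after step 1: P = 63.4 kPa, V = 177 L, T = 294 K.
Step 2 — Polytropic n=1.44: T₂ = T₁(V₁/V₂)^(n−1) = 294×(2.03)^0.44 = 401 K; P₂ = P₁(V₁/V₂)^n = 175 kPa.
W = (P₁V₁−P₂V₂)/(n−1) = (63.4×177−175×87.1)/0.44 = -9280 J.
ΔU = nCvΔT = 4.58×28.7×(401−294) = 14100 J.
Q = ΔU + W = 4800 J.
Net over both steps: W = 7890 J, Q = 22000 J, ΔU = 14100 J.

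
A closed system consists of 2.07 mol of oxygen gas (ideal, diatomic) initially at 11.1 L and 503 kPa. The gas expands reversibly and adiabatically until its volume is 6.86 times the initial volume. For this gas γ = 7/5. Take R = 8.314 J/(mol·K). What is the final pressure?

33.9 kPa

T₁ = P₁V₁/(nR) = 503×11.1/(2.07×8.314) = 324 K.
Adiabatic: TV^(γ−1) = const ⇒ T₂ = 324×(0.146)^0.400 = 150 K; PV^γ = const ⇒ P₂ = 33.9 kPa.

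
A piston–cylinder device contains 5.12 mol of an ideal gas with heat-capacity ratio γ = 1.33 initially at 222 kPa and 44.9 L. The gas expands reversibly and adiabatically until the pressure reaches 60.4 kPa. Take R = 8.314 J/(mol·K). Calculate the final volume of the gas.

119 L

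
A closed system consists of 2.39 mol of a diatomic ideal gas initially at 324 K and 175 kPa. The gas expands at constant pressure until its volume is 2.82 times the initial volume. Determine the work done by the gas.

V₁ = nRT₁/P₁ = 2.39×8.314×324/175 = 36.8 L.
Isobaric: P stays 175 kPa; V/T = const ⇒ T₂ = 914 K, V₂ = 104 L.
W = PΔV = 175×(104−36.8) kPa·L = 11700 J.

11700 J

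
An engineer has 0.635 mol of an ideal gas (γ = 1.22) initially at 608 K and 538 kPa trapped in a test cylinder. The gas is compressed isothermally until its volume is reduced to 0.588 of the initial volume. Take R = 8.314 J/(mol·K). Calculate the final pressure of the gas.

915 kPa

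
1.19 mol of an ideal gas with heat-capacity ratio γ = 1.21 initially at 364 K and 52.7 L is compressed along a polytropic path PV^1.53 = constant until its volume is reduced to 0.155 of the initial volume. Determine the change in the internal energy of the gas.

P₁ = nRT₁/V₁ = 1.19×8.314×364/52.7 = 68.3 kPa.
Polytropic n=1.53: T₂ = T₁(V₁/V₂)^(n−1) = 364×(6.45)^0.53 = 978 K; P₂ = P₁(V₁/V₂)^n = 1180 kPa.
For an ideal gas ΔU = nCvΔT with Cv = R/(γ−1) = 39.6 J/(mol·K).
ΔU = 1.19×39.6×(978−364) = 28900 J.

28900 J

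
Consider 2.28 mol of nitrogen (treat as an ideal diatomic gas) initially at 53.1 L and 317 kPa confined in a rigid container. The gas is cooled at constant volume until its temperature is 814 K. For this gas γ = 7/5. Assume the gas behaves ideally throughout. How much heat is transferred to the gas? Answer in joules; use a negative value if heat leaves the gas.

-3510 J

T₁ = P₁V₁/(nR) = 317×53.1/(2.28×8.314) = 888 K.
Isochoric: V stays 53.1 L; P/T = const ⇒ T₂ = 814 K, P₂ = 291 kPa.
W = 0 (no volume change).
ΔU = nCvΔT = 2.28×20.8×(814−888) = -3510 J.
Q = ΔU = -3510 J.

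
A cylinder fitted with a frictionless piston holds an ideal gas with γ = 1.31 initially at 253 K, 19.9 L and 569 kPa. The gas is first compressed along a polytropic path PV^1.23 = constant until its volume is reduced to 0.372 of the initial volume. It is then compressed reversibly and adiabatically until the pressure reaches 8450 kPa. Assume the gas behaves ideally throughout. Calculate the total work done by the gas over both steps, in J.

n = P₁V₁/(RT₁) = 569×19.9/(8.314×253) = 5.38 mol.
Step 1 — Polytropic n=1.23: T₂ = T₁(V₁/V₂)^(n−1) = 253×(2.69)^0.23 = 318 K; P₂ = P₁(V₁/V₂)^n = 1920 kPa.
W = (P₁V₁−P₂V₂)/(n−1) = (569×19.9−1920×7.40)/0.23 = -12600 J.
ΔU = nCvΔT = 5.38×26.8×(318−253) = 9330 J.
Q = ΔU + W = -3240 J.
State after step 1: P = 1920 kPa, V = 7.40 L, T = 318 K.
Step 2 — Adiabatic: T₂/T₁ = (P₂/P₁)^((γ−1)/γ) ⇒ T₂ = 318×(4.40)^0.237 = 451 K; V₂ = 2.39 L.
ΔU = nCvΔT = 5.38×26.8×(451−318) = 19300 J.
Q = 0 for an adiabatic process, so W = −ΔU = -19300 J.
Net over both steps: W = -31800 J, Q = -3240 J, ΔU = 28600 J.

-31800 J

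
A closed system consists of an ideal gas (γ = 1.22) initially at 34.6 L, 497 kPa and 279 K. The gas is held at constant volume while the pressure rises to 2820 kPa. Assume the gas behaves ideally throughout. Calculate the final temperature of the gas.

Isochoric: V stays 34.6 L; P/T = const ⇒ T₂ = 1580 K, P₂ = 2820 kPa.

1580 K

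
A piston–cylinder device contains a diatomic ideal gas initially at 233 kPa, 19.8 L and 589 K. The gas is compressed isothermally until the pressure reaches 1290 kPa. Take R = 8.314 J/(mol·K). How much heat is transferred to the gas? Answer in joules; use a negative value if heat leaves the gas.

n = P₁V₁/(RT₁) = 233×19.8/(8.314×589) = 0.942 mol.
Isothermal: T stays 589 K; PV = const ⇒ V₂ = 3.58 L, P₂ = 1290 kPa.
ΔU = 0 (ideal gas, T constant).
W = nRT ln(V₂/V₁) = 0.942×8.314×589×ln(0.181) = -7900 J.
Q = ΔU + W = -7900 J.

-7900 J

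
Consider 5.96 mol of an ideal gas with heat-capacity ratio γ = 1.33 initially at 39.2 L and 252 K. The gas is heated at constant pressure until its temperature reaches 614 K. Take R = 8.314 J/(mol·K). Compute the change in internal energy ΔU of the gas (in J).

P₁ = nRT₁/V₁ = 5.96×8.314×252/39.2 = 319 kPa.
Isobaric: P stays 319 kPa; V/T = const ⇒ T₂ = 614 K, V₂ = 95.5 L.
For an ideal gas ΔU = nCvΔT with Cv = R/(γ−1) = 25.2 J/(mol·K).
ΔU = 5.96×25.2×(614−252) = 54400 J.

54400 J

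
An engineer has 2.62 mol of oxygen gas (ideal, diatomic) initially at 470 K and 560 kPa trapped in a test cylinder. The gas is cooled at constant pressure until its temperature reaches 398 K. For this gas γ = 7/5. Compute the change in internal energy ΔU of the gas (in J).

-3920 J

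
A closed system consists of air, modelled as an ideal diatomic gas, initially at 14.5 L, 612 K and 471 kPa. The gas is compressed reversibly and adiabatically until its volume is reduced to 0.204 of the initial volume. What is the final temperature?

Adiabatic: TV^(γ−1) = const ⇒ T₂ = 612×(4.90)^0.400 = 1160 K; PV^γ = const ⇒ P₂ = 4360 kPa.

1160 K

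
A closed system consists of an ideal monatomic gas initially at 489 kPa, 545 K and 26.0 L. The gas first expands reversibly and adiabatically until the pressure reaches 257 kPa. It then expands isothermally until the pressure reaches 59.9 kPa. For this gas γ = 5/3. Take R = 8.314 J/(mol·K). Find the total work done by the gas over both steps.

n = P₁V₁/(RT₁) = 489×26.0/(8.314×545) = 2.81 mol.
Step 1 — Adiabatic: T₂/T₁ = (P₂/P₁)^((γ−1)/γ) ⇒ T₂ = 545×(0.526)^0.400 = 421 K; V₂ = 38.2 L.
ΔU = nCvΔT = 2.81×12.5×(421−545) = -4330 J.
Q = 0 for an adiabatic process, so W = −ΔU = 4330 J.
State after step 1: P = 257 kPa, V = 38.2 L, T = 421 K.
Step 2 — Isothermal: T stays 421 K; PV = const ⇒ V₂ = 164 L, P₂ = 59.9 kPa.
ΔU = 0 (ideal gas, T constant).
W = nRT ln(V₂/V₁) = 2.81×8.314×421×ln(4.29) = 14300 J.
Q = ΔU + W = 14300 J.
Net over both steps: W = 18600 J, Q = 14300 J, ΔU = -4330 J.

18600 J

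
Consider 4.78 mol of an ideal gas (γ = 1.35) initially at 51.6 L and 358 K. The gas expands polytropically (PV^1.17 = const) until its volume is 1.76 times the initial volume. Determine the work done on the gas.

-7670 J

P₁ = nRT₁/V₁ = 4.78×8.314×358/51.6 = 276 kPa.
Polytropic n=1.17: T₂ = T₁(V₁/V₂)^(n−1) = 358×(0.568)^0.17 = 325 K; P₂ = P₁(V₁/V₂)^n = 142 kPa.
W = (P₁V₁−P₂V₂)/(n−1) = (276×51.6−142×90.8)/0.17 = 7670 J.
Work done on the gas = −W_by = -7670 J.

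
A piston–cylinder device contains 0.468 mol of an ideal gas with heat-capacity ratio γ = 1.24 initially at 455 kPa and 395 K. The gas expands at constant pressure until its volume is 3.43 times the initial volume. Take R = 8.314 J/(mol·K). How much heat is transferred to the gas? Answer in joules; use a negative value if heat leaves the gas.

V₁ = nRT₁/P₁ = 0.468×8.314×395/455 = 3.38 L.
Isobaric: P stays 455 kPa; V/T = const ⇒ T₂ = 1350 K, V₂ = 11.6 L.
W = PΔV = 455×(11.6−3.38) kPa·L = 3730 J.
ΔU = nCvΔT = 0.468×34.6×(1350−395) = 15600 J.
Q = ΔU + W = nCpΔT = 19300 J.

19300 J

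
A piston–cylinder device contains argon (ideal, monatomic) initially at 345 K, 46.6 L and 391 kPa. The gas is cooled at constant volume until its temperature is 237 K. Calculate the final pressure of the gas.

Isochoric: V stays 46.6 L; P/T = const ⇒ T₂ = 237 K, P₂ = 269 kPa.

269 kPa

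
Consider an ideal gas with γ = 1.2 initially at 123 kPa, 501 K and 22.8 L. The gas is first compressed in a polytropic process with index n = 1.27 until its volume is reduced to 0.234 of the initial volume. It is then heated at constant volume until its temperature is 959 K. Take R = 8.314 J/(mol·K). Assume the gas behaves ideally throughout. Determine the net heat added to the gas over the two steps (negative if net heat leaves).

7830 J

n = P₁V₁/(RT₁) = 123×22.8/(8.314×501) = 0.673 mol.
Step 1 — Polytropic n=1.27: T₂ = T₁(V₁/V₂)^(n−1) = 501×(4.27)^0.27 = 742 K; P₂ = P₁(V₁/V₂)^n = 778 kPa.
W = (P₁V₁−P₂V₂)/(n−1) = (123×22.8−778×5.34)/0.27 = -4990 J.
ΔU = nCvΔT = 0.673×41.6×(742−501) = 6730 J.
Q = ΔU + W = 1750 J.
State after step 1: P = 778 kPa, V = 5.34 L, T = 742 K.
Step 2 — Isochoric: V stays 5.34 L; P/T = const ⇒ T₂ = 959 K, P₂ = 1010 kPa.
W = 0 (no volume change).
ΔU = nCvΔT = 0.673×41.6×(959−742) = 6090 J.
Q = ΔU = 6090 J.
Net over both steps: W = -4990 J, Q = 7830 J, ΔU = 12800 J.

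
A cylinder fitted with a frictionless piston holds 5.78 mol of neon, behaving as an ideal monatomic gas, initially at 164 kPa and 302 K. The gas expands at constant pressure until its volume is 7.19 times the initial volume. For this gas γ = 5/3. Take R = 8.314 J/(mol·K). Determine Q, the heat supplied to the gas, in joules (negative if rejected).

225000 J

V₁ = nRT₁/P₁ = 5.78×8.314×302/164 = 88.5 L.
Isobaric: P stays 164 kPa; V/T = const ⇒ T₂ = 2170 K, V₂ = 636 L.
W = PΔV = 164×(636−88.5) kPa·L = 89800 J.
ΔU = nCvΔT = 5.78×12.5×(2170−302) = 135000 J.
Q = ΔU + W = nCpΔT = 225000 J.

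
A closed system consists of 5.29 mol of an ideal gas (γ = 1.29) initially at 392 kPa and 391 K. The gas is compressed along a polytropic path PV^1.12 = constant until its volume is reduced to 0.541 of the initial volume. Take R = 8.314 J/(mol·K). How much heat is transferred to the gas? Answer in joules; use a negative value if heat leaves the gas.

V₁ = nRT₁/P₁ = 5.29×8.314×391/392 = 43.9 L.
Polytropic n=1.12: T₂ = T₁(V₁/V₂)^(n−1) = 391×(1.85)^0.12 = 421 K; P₂ = P₁(V₁/V₂)^n = 780 kPa.
W = (P₁V₁−P₂V₂)/(n−1) = (392×43.9−780×23.7)/0.12 = -11000 J.
ΔU = nCvΔT = 5.29×28.7×(421−391) = 4540 J.
Q = ΔU + W = -6430 J.

-6430 J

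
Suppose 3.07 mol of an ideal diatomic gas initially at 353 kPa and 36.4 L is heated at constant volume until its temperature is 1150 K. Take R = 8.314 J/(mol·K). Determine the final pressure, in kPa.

T₁ = P₁V₁/(nR) = 353×36.4/(3.07×8.314) = 503 K.
Isochoric: V stays 36.4 L; P/T = const ⇒ T₂ = 1150 K, P₂ = 806 kPa.

806 kPa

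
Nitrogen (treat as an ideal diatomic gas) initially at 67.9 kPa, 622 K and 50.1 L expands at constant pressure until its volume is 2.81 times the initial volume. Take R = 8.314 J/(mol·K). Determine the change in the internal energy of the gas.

n = P₁V₁/(RT₁) = 67.9×50.1/(8.314×622) = 0.658 mol.
Isobaric: P stays 67.9 kPa; V/T = const ⇒ T₂ = 1750 K, V₂ = 141 L.
For an ideal gas ΔU = nCvΔT with Cv = (5/2)R = 20.8 J/(mol·K).
ΔU = 0.658×20.8×(1750−622) = 15400 J.

15400 J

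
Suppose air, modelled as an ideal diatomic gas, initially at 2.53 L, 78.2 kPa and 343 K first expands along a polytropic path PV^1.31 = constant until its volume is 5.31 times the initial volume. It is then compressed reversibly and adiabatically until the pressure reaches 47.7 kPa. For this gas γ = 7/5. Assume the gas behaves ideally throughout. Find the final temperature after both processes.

n = P₁V₁/(RT₁) = 78.2×2.53/(8.314×343) = 0.0694 mol.
Step 1 — Polytropic n=1.31: T₂ = T₁(V₁/V₂)^(n−1) = 343×(0.188)^0.31 = 204 K; P₂ = P₁(V₁/V₂)^n = 8.78 kPa.
W = (P₁V₁−P₂V₂)/(n−1) = (78.2×2.53−8.78×13.4)/0.31 = 258 J.
ΔU = nCvΔT = 0.0694×20.8×(204−343) = -200 J.
Q = ΔU + W = 58.0 J.
State after step 1: P = 8.78 kPa, V = 13.4 L, T = 204 K.
Step 2 — Adiabatic: T₂/T₁ = (P₂/P₁)^((γ−1)/γ) ⇒ T₂ = 204×(5.43)^0.286 = 332 K; V₂ = 4.01 L.
ΔU = nCvΔT = 0.0694×20.8×(332−204) = 183 J.
Q = 0 for an adiabatic process, so W = −ΔU = -183 J.
Net over both steps: W = 74.5 J, Q = 58.0 J, ΔU = -16.5 J.

332 K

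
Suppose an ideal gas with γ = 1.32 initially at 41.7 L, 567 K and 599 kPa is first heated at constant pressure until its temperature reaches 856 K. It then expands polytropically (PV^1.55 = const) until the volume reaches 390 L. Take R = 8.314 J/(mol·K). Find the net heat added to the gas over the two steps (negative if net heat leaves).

n = P₁V₁/(RT₁) = 599×41.7/(8.314×567) = 5.30 mol.
Step 1 — Isobaric: P stays 599 kPa; V/T = const ⇒ T₂ = 856 K, V₂ = 63.0 L.
W = PΔV = 599×(63.0−41.7) kPa·L = 12700 J.
ΔU = nCvΔT = 5.30×26.0×(856−567) = 39800 J.
Q = ΔU + W = nCpΔT = 52500 J.
State after step 1: P = 599 kPa, V = 63.0 L, T = 856 K.
Step 2 — Polytropic n=1.55: T₂ = T₁(V₁/V₂)^(n−1) = 856×(0.161)^0.55 = 314 K; P₂ = P₁(V₁/V₂)^n = 35.5 kPa.
W = (P₁V₁−P₂V₂)/(n−1) = (599×63.0−35.5×390)/0.55 = 43400 J.
ΔU = nCvΔT = 5.30×26.0×(314−856) = -74600 J.
Q = ΔU + W = -31200 J.
Net over both steps: W = 56100 J, Q = 21300 J, ΔU = -34800 J.

21300 J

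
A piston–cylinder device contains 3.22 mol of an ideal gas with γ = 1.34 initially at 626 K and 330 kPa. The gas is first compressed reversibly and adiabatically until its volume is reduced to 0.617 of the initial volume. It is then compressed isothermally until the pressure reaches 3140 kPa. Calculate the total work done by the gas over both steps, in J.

-40500 J

V₁ = nRT₁/P₁ = 3.22×8.314×626/330 = 50.8 L.
Step 1 — Adiabatic: TV^(γ−1) = const ⇒ T₂ = 626×(1.62)^0.340 = 738 K; PV^γ = const ⇒ P₂ = 630 kPa.
ΔU = nCvΔT = 3.22×24.5×(738−626) = 8790 J.
Q = 0 for an adiabatic process, so W = −ΔU = -8790 J.
State after step 1: P = 630 kPa, V = 31.3 L, T = 738 K.
Step 2 — Isothermal: T stays 738 K; PV = const ⇒ V₂ = 6.29 L, P₂ = 3140 kPa.
ΔU = 0 (ideal gas, T constant).
W = nRT ln(V₂/V₁) = 3.22×8.314×738×ln(0.201) = -31700 J.
Q = ΔU + W = -31700 J.
Net over both steps: W = -40500 J, Q = -31700 J, ΔU = 8790 J.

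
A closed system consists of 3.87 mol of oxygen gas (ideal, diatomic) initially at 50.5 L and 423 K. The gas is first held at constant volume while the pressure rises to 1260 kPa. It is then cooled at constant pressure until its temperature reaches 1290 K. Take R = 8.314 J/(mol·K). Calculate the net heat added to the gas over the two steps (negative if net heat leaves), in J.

P₁ = nRT₁/V₁ = 3.87×8.314×423/50.5 = 270 kPa.
Step 1 — Isochoric: V stays 50.5 L; P/T = const ⇒ T₂ = 1980 K, P₂ = 1260 kPa.
W = 0 (no volume change).
ΔU = nCvΔT = 3.87×20.8×(1980−423) = 125000 J.
Q = ΔU = 125000 J.
State after step 1: P = 1260 kPa, V = 50.5 L, T = 1980 K.
Step 2 — Isobaric: P stays 1260 kPa; V/T = const ⇒ T₂ = 1290 K, V₂ = 32.9 L.
W = PΔV = 1260×(32.9−50.5) kPa·L = -22100 J.
ΔU = nCvΔT = 3.87×20.8×(1290−1980) = -55300 J.
Q = ΔU + W = nCpΔT = -77400 J.
Net over both steps: W = -22100 J, Q = 47600 J, ΔU = 69700 J.

47600 J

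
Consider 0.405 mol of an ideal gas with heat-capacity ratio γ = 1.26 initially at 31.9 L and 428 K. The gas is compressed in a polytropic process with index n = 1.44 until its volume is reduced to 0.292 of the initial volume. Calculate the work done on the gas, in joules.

2350 J

P₁ = nRT₁/V₁ = 0.405×8.314×428/31.9 = 45.2 kPa.
Polytropic n=1.44: T₂ = T₁(V₁/V₂)^(n−1) = 428×(3.42)^0.44 = 736 K; P₂ = P₁(V₁/V₂)^n = 266 kPa.
W = (P₁V₁−P₂V₂)/(n−1) = (45.2×31.9−266×9.31)/0.44 = -2350 J.
Work done on the gas = −W_by = 2350 J.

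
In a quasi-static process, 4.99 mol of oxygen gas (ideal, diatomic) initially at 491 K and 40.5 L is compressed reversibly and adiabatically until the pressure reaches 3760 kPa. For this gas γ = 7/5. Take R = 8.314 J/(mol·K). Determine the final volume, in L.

P₁ = nRT₁/V₁ = 4.99×8.314×491/40.5 = 503 kPa.
Adiabatic: T₂/T₁ = (P₂/P₁)^((γ−1)/γ) ⇒ T₂ = 491×(7.48)^0.286 = 872 K; V₂ = 9.63 L.

9.63 L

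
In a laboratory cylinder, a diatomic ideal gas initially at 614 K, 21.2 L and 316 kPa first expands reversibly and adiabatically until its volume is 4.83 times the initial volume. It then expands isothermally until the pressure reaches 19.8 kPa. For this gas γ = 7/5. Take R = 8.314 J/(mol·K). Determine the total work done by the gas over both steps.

9840 J

n = P₁V₁/(RT₁) = 316×21.2/(8.314×614) = 1.31 mol.
Step 1 — Adiabatic: TV^(γ−1) = const ⇒ T₂ = 614×(0.207)^0.400 = 327 K; PV^γ = const ⇒ P₂ = 34.8 kPa.
ΔU = nCvΔT = 1.31×20.8×(327−614) = -7830 J.
Q = 0 for an adiabatic process, so W = −ΔU = 7830 J.
State after step 1: P = 34.8 kPa, V = 102 L, T = 327 K.
Step 2 — Isothermal: T stays 327 K; PV = const ⇒ V₂ = 180 L, P₂ = 19.8 kPa.
ΔU = 0 (ideal gas, T constant).
W = nRT ln(V₂/V₁) = 1.31×8.314×327×ln(1.76) = 2020 J.
Q = ΔU + W = 2020 J.
Net over both steps: W = 9840 J, Q = 2020 J, ΔU = -7830 J.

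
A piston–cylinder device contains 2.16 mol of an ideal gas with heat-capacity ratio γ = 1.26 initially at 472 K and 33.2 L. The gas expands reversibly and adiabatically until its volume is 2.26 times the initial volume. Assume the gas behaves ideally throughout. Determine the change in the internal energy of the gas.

-6230 J

P₁ = nRT₁/V₁ = 2.16×8.314×472/33.2 = 255 kPa.
Adiabatic: TV^(γ−1) = const ⇒ T₂ = 472×(0.442)^0.260 = 382 K; PV^γ = const ⇒ P₂ = 91.4 kPa.
For an ideal gas ΔU = nCvΔT with Cv = R/(γ−1) = 32.0 J/(mol·K).
ΔU = 2.16×32.0×(382−472) = -6230 J.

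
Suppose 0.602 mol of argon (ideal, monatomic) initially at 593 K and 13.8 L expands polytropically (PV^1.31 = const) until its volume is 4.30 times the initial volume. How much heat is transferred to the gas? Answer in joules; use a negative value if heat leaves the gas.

P₁ = nRT₁/V₁ = 0.602×8.314×593/13.8 = 215 kPa.
Polytropic n=1.31: T₂ = T₁(V₁/V₂)^(n−1) = 593×(0.233)^0.31 = 377 K; P₂ = P₁(V₁/V₂)^n = 31.8 kPa.
W = (P₁V₁−P₂V₂)/(n−1) = (215×13.8−31.8×59.3)/0.31 = 3480 J.
ΔU = nCvΔT = 0.602×12.5×(377−593) = -1620 J.
Q = ΔU + W = 1860 J.

1860 J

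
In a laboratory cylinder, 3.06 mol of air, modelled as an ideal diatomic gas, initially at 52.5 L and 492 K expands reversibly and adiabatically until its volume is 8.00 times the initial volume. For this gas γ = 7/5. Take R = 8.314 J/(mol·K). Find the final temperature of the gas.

P₁ = nRT₁/V₁ = 3.06×8.314×492/52.5 = 238 kPa.
Adiabatic: TV^(γ−1) = const ⇒ T₂ = 492×(0.125)^0.400 = 214 K; PV^γ = const ⇒ P₂ = 13.0 kPa.

214 K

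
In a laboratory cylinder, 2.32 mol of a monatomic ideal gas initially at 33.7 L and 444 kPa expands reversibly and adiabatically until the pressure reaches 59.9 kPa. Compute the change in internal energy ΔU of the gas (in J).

-12400 J

T₁ = P₁V₁/(nR) = 444×33.7/(2.32×8.314) = 776 K.
Adiabatic: T₂/T₁ = (P₂/P₁)^((γ−1)/γ) ⇒ T₂ = 776×(0.135)^0.400 = 348 K; V₂ = 112 L.
For an ideal gas ΔU = nCvΔT with Cv = (3/2)R = 12.5 J/(mol·K).
ΔU = 2.32×12.5×(348−776) = -12400 J.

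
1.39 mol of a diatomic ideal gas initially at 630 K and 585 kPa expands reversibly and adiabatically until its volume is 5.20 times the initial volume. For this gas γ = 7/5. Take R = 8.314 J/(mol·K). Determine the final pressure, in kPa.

V₁ = nRT₁/P₁ = 1.39×8.314×630/585 = 12.4 L.
Adiabatic: TV^(γ−1) = const ⇒ T₂ = 630×(0.192)^0.400 = 326 K; PV^γ = const ⇒ P₂ = 58.2 kPa.

58.2 kPa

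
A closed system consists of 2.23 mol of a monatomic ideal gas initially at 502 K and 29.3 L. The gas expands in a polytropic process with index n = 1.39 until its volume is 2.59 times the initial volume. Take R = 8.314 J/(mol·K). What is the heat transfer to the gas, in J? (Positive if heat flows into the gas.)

P₁ = nRT₁/V₁ = 2.23×8.314×502/29.3 = 318 kPa.
Polytropic n=1.39: T₂ = T₁(V₁/V₂)^(n−1) = 502×(0.386)^0.39 = 346 K; P₂ = P₁(V₁/V₂)^n = 84.6 kPa.
W = (P₁V₁−P₂V₂)/(n−1) = (318×29.3−84.6×75.9)/0.39 = 7400 J.
ΔU = nCvΔT = 2.23×12.5×(346−502) = -4330 J.
Q = ΔU + W = 3070 J.

3070 J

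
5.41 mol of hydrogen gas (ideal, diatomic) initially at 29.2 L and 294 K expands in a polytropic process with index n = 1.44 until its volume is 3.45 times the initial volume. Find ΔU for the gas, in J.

-13900 J

P₁ = nRT₁/V₁ = 5.41×8.314×294/29.2 = 453 kPa.
Polytropic n=1.44: T₂ = T₁(V₁/V₂)^(n−1) = 294×(0.290)^0.44 = 170 K; P₂ = P₁(V₁/V₂)^n = 76.1 kPa.
For an ideal gas ΔU = nCvΔT with Cv = (5/2)R = 20.8 J/(mol·K).
ΔU = 5.41×20.8×(170−294) = -13900 J.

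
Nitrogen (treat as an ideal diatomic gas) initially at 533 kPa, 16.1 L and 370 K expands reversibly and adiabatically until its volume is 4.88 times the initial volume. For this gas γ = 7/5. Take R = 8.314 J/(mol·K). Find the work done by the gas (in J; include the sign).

10100 J

n = P₁V₁/(RT₁) = 533×16.1/(8.314×370) = 2.79 mol.
Adiabatic: TV^(γ−1) = const ⇒ T₂ = 370×(0.205)^0.400 = 196 K; PV^γ = const ⇒ P₂ = 57.9 kPa.
ΔU = nCvΔT = 2.79×20.8×(196−370) = -10100 J.
Q = 0 for an adiabatic process, so W = −ΔU = 10100 J.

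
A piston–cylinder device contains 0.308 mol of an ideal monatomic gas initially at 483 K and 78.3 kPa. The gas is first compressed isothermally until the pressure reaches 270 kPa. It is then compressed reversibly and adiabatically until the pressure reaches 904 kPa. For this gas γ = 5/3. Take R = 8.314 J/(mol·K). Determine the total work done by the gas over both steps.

-2680 J

V₁ = nRT₁/P₁ = 0.308×8.314×483/78.3 = 15.8 L.
Step 1 — Isothermal: T stays 483 K; PV = const ⇒ V₂ = 4.58 L, P₂ = 270 kPa.
ΔU = 0 (ideal gas, T constant).
W = nRT ln(V₂/V₁) = 0.308×8.314×483×ln(0.290) = -1530 J.
Q = ΔU + W = -1530 J.
State after step 1: P = 270 kPa, V = 4.58 L, T = 483 K.
Step 2 — Adiabatic: T₂/T₁ = (P₂/P₁)^((γ−1)/γ) ⇒ T₂ = 483×(3.35)^0.400 = 783 K; V₂ = 2.22 L.
ΔU = nCvΔT = 0.308×12.5×(783−483) = 1150 J.
Q = 0 for an adiabatic process, so W = −ΔU = -1150 J.
Net over both steps: W = -2680 J, Q = -1530 J, ΔU = 1150 J.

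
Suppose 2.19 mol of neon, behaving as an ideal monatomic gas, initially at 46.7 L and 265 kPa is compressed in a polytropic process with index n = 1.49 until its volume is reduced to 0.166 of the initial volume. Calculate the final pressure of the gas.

T₁ = P₁V₁/(nR) = 265×46.7/(2.19×8.314) = 680 K.
Polytropic n=1.49: T₂ = T₁(V₁/V₂)^(n−1) = 680×(6.02)^0.49 = 1640 K; P₂ = P₁(V₁/V₂)^n = 3850 kPa.

3850 kPa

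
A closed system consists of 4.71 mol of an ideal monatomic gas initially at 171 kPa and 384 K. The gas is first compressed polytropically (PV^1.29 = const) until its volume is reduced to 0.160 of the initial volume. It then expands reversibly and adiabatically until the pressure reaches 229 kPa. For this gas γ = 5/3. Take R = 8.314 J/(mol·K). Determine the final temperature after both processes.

V₁ = nRT₁/P₁ = 4.71×8.314×384/171 = 87.9 L.
Step 1 — Polytropic n=1.29: T₂ = T₁(V₁/V₂)^(n−1) = 384×(6.25)^0.29 = 653 K; P₂ = P₁(V₁/V₂)^n = 1820 kPa.
W = (P₁V₁−P₂V₂)/(n−1) = (171×87.9−1820×14.1)/0.29 = -36400 J.
ΔU = nCvΔT = 4.71×12.5×(653−384) = 15800 J.
Q = ΔU + W = -20500 J.
State after step 1: P = 1820 kPa, V = 14.1 L, T = 653 K.
Step 2 — Adiabatic: T₂/T₁ = (P₂/P₁)^((γ−1)/γ) ⇒ T₂ = 653×(0.126)^0.400 = 285 K; V₂ = 48.8 L.
ΔU = nCvΔT = 4.71×12.5×(285−653) = -21600 J.
Q = 0 for an adiabatic process, so W = −ΔU = 21600 J.
Net over both steps: W = -14700 J, Q = -20500 J, ΔU = -5800 J.

285 K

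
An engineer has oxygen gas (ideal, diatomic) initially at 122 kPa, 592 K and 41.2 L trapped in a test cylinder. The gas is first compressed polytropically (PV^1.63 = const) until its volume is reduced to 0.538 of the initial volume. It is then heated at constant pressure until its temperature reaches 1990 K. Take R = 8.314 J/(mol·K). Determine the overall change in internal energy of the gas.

n = P₁V₁/(RT₁) = 122×41.2/(8.314×592) = 1.02 mol.
Step 1 — Polytropic n=1.63: T₂ = T₁(V₁/V₂)^(n−1) = 592×(1.86)^0.63 = 875 K; P₂ = P₁(V₁/V₂)^n = 335 kPa.
W = (P₁V₁−P₂V₂)/(n−1) = (122×41.2−335×22.2)/0.63 = -3810 J.
ΔU = nCvΔT = 1.02×20.8×(875−592) = 6000 J.
Q = ΔU + W = 2190 J.
State after step 1: P = 335 kPa, V = 22.2 L, T = 875 K.
Step 2 — Isobaric: P stays 335 kPa; V/T = const ⇒ T₂ = 1990 K, V₂ = 50.4 L.
W = PΔV = 335×(50.4−22.2) kPa·L = 9470 J.
ΔU = nCvΔT = 1.02×20.8×(1990−875) = 23700 J.
Q = ΔU + W = nCpΔT = 33100 J.
Net over both steps: W = 5660 J, Q = 35300 J, ΔU = 29700 J.

29700 J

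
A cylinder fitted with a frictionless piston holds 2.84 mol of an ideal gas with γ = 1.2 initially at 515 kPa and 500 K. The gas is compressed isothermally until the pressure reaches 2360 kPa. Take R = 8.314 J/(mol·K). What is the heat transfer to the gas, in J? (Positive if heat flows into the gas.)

-18000 J

V₁ = nRT₁/P₁ = 2.84×8.314×500/515 = 22.9 L.
Isothermal: T stays 500 K; PV = const ⇒ V₂ = 5.00 L, P₂ = 2360 kPa.
ΔU = 0 (ideal gas, T constant).
W = nRT ln(V₂/V₁) = 2.84×8.314×500×ln(0.218) = -18000 J.
Q = ΔU + W = -18000 J.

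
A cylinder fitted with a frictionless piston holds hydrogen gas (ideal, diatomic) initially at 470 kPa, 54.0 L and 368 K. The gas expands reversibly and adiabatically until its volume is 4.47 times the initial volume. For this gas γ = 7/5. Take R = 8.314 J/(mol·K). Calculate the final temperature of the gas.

202 K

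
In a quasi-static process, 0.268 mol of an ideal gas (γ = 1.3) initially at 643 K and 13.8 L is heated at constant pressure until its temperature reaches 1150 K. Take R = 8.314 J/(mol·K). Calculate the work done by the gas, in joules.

1130 J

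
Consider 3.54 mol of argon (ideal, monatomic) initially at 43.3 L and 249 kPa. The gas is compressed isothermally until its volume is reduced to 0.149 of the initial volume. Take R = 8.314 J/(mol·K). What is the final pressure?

1670 kPa

T₁ = P₁V₁/(nR) = 249×43.3/(3.54×8.314) = 366 K.
Isothermal: T stays 366 K; PV = const ⇒ V₂ = 6.45 L, P₂ = 1670 kPa.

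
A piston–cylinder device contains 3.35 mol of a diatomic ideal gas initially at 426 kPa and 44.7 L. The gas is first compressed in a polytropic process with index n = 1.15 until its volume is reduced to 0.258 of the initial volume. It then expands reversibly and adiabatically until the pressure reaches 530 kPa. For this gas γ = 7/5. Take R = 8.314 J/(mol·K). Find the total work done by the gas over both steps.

T₁ = P₁V₁/(nR) = 426×44.7/(3.35×8.314) = 684 K.
Step 1 — Polytropic n=1.15: T₂ = T₁(V₁/V₂)^(n−1) = 684×(3.88)^0.15 = 838 K; P₂ = P₁(V₁/V₂)^n = 2020 kPa.
W = (P₁V₁−P₂V₂)/(n−1) = (426×44.7−2020×11.5)/0.15 = -28600 J.
ΔU = nCvΔT = 3.35×20.8×(838−684) = 10700 J.
Q = ΔU + W = -17900 J.
State after step 1: P = 2020 kPa, V = 11.5 L, T = 838 K.
Step 2 — Adiabatic: T₂/T₁ = (P₂/P₁)^((γ−1)/γ) ⇒ T₂ = 838×(0.262)^0.286 = 571 K; V₂ = 30.0 L.
ΔU = nCvΔT = 3.35×20.8×(571−838) = -18600 J.
Q = 0 for an adiabatic process, so W = −ΔU = 18600 J.
Net over both steps: W = -10100 J, Q = -17900 J, ΔU = -7820 J.

-10100 J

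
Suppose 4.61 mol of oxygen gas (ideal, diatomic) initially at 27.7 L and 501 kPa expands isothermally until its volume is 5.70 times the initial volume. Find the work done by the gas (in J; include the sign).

24200 J

T₁ = P₁V₁/(nR) = 501×27.7/(4.61×8.314) = 362 K.
Isothermal: T stays 362 K; PV = const ⇒ V₂ = 158 L, P₂ = 87.9 kPa.
W = nRT ln(V₂/V₁) = 4.61×8.314×362×ln(5.70) = 24200 J.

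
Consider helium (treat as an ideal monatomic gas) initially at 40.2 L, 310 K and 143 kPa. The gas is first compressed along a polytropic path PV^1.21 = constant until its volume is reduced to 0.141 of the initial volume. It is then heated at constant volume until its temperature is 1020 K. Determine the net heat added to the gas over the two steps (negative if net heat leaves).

n = P₁V₁/(RT₁) = 143×40.2/(8.314×310) = 2.23 mol.
Step 1 — Polytropic n=1.21: T₂ = T₁(V₁/V₂)^(n−1) = 310×(7.09)^0.21 = 468 K; P₂ = P₁(V₁/V₂)^n = 1530 kPa.
W = (P₁V₁−P₂V₂)/(n−1) = (143×40.2−1530×5.67)/0.21 = -13900 J.
ΔU = nCvΔT = 2.23×12.5×(468−310) = 4390 J.
Q = ΔU + W = -9540 J.
State after step 1: P = 1530 kPa, V = 5.67 L, T = 468 K.
Step 2 — Isochoric: V stays 5.67 L; P/T = const ⇒ T₂ = 1020 K, P₂ = 3340 kPa.
W = 0 (no volume change).
ΔU = nCvΔT = 2.23×12.5×(1020−468) = 15400 J.
Q = ΔU = 15400 J.
Net over both steps: W = -13900 J, Q = 5820 J, ΔU = 19700 J.

5820 J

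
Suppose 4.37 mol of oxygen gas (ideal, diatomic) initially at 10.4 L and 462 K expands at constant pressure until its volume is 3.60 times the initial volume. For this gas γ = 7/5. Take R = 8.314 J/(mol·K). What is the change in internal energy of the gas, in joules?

109000 J

P₁ = nRT₁/V₁ = 4.37×8.314×462/10.4 = 1610 kPa.
Isobaric: P stays 1610 kPa; V/T = const ⇒ T₂ = 1660 K, V₂ = 37.4 L.
For an ideal gas ΔU = nCvΔT with Cv = (5/2)R = 20.8 J/(mol·K).
ΔU = 4.37×20.8×(1660−462) = 109000 J.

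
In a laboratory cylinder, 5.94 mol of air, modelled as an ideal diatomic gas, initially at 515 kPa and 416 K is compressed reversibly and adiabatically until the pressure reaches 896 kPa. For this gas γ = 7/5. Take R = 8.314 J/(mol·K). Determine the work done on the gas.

V₁ = nRT₁/P₁ = 5.94×8.314×416/515 = 39.9 L.
Adiabatic: T₂/T₁ = (P₂/P₁)^((γ−1)/γ) ⇒ T₂ = 416×(1.74)^0.286 = 487 K; V₂ = 26.9 L.
ΔU = nCvΔT = 5.94×20.8×(487−416) = 8800 J.
Q = 0 for an adiabatic process, so W = −ΔU = -8800 J.
Work done on the gas = −W_by = 8800 J.

8800 J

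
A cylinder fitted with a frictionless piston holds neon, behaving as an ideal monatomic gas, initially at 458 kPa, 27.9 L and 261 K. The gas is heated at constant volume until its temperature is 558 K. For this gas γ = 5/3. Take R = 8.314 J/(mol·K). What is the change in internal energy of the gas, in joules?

n = P₁V₁/(RT₁) = 458×27.9/(8.314×261) = 5.89 mol.
Isochoric: V stays 27.9 L; P/T = const ⇒ T₂ = 558 K, P₂ = 979 kPa.
For an ideal gas ΔU = nCvΔT with Cv = (3/2)R = 12.5 J/(mol·K).
ΔU = 5.89×12.5×(558−261) = 21800 J.

21800 J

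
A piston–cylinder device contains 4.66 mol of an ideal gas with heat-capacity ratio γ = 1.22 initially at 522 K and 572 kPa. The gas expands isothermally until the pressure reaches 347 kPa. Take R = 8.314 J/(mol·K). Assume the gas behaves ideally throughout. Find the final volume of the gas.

58.3 L

V₁ = nRT₁/P₁ = 4.66×8.314×522/572 = 35.4 L.
Isothermal: T stays 522 K; PV = const ⇒ V₂ = 58.3 L, P₂ = 347 kPa.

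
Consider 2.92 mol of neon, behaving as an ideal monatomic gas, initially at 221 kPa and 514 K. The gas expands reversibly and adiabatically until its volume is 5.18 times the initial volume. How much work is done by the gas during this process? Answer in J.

V₁ = nRT₁/P₁ = 2.92×8.314×514/221 = 56.5 L.
Adiabatic: TV^(γ−1) = const ⇒ T₂ = 514×(0.193)^0.667 = 172 K; PV^γ = const ⇒ P₂ = 14.3 kPa.
ΔU = nCvΔT = 2.92×12.5×(172−514) = -12500 J.
Q = 0 for an adiabatic process, so W = −ΔU = 12500 J.

12500 J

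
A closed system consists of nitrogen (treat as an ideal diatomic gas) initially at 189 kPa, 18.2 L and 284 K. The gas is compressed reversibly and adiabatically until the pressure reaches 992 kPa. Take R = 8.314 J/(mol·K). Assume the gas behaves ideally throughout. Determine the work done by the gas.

n = P₁V₁/(RT₁) = 189×18.2/(8.314×284) = 1.46 mol.
Adiabatic: T₂/T₁ = (P₂/P₁)^((γ−1)/γ) ⇒ T₂ = 284×(5.25)^0.286 = 456 K; V₂ = 5.57 L.
ΔU = nCvΔT = 1.46×20.8×(456−284) = 5210 J.
Q = 0 for an adiabatic process, so W = −ΔU = -5210 J.

-5210 J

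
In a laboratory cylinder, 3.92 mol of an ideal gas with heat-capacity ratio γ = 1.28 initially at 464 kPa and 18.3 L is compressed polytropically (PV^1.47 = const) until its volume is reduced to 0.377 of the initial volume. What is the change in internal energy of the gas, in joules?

17600 J

T₁ = P₁V₁/(nR) = 464×18.3/(3.92×8.314) = 261 K.
Polytropic n=1.47: T₂ = T₁(V₁/V₂)^(n−1) = 261×(2.65)^0.47 = 412 K; P₂ = P₁(V₁/V₂)^n = 1950 kPa.
For an ideal gas ΔU = nCvΔT with Cv = R/(γ−1) = 29.7 J/(mol·K).
ΔU = 3.92×29.7×(412−261) = 17600 J.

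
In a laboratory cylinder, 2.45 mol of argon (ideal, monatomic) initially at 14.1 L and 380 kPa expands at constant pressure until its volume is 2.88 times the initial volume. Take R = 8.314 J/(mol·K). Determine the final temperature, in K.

758 K

T₁ = P₁V₁/(nR) = 380×14.1/(2.45×8.314) = 263 K.
Isobaric: P stays 380 kPa; V/T = const ⇒ T₂ = 758 K, V₂ = 40.6 L.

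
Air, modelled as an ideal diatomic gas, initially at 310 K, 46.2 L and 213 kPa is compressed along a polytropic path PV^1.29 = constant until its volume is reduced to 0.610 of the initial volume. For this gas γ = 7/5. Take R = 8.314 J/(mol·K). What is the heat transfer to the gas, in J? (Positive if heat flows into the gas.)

-1440 J

n = P₁V₁/(RT₁) = 213×46.2/(8.314×310) = 3.82 mol.
Polytropic n=1.29: T₂ = T₁(V₁/V₂)^(n−1) = 310×(1.64)^0.29 = 358 K; P₂ = P₁(V₁/V₂)^n = 403 kPa.
W = (P₁V₁−P₂V₂)/(n−1) = (213×46.2−403×28.2)/0.29 = -5230 J.
ΔU = nCvΔT = 3.82×20.8×(358−310) = 3790 J.
Q = ΔU + W = -1440 J.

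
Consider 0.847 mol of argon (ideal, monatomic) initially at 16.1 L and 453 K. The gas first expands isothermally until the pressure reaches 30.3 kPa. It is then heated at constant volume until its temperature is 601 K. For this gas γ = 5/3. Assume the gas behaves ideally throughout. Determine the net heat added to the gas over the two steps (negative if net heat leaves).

P₁ = nRT₁/V₁ = 0.847×8.314×453/16.1 = 198 kPa.
Step 1 — Isothermal: T stays 453 K; PV = const ⇒ V₂ = 105 L, P₂ = 30.3 kPa.
ΔU = 0 (ideal gas, T constant).
W = nRT ln(V₂/V₁) = 0.847×8.314×453×ln(6.54) = 5990 J.
Q = ΔU + W = 5990 J.
State after step 1: P = 30.3 kPa, V = 105 L, T = 453 K.
Step 2 — Isochoric: V stays 105 L; P/T = const ⇒ T₂ = 601 K, P₂ = 40.2 kPa.
W = 0 (no volume change).
ΔU = nCvΔT = 0.847×12.5×(601−453) = 1560 J.
Q = ΔU = 1560 J.
Net over both steps: W = 5990 J, Q = 7550 J, ΔU = 1560 J.

7550 J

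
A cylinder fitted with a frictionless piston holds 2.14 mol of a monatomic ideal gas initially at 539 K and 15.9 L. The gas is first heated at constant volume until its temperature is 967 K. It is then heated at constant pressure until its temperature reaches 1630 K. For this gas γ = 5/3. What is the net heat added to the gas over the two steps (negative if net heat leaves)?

40900 J

P₁ = nRT₁/V₁ = 2.14×8.314×539/15.9 = 603 kPa.
Step 1 — Isochoric: V stays 15.9 L; P/T = const ⇒ T₂ = 967 K, P₂ = 1080 kPa.
W = 0 (no volume change).
ΔU = nCvΔT = 2.14×12.5×(967−539) = 11400 J.
Q = ΔU = 11400 J.
State after step 1: P = 1080 kPa, V = 15.9 L, T = 967 K.
Step 2 — Isobaric: P stays 1080 kPa; V/T = const ⇒ T₂ = 1630 K, V₂ = 26.8 L.
W = PΔV = 1080×(26.8−15.9) kPa·L = 11800 J.
ΔU = nCvΔT = 2.14×12.5×(1630−967) = 17700 J.
Q = ΔU + W = nCpΔT = 29500 J.
Net over both steps: W = 11800 J, Q = 40900 J, ΔU = 29100 J.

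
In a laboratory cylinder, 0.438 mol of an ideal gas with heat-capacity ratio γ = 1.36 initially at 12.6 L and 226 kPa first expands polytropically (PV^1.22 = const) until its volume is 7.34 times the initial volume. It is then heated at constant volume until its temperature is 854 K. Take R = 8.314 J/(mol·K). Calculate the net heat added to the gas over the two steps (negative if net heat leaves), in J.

5320 J

T₁ = P₁V₁/(nR) = 226×12.6/(0.438×8.314) = 782 K.
Step 1 — Polytropic n=1.22: T₂ = T₁(V₁/V₂)^(n−1) = 782×(0.136)^0.22 = 504 K; P₂ = P₁(V₁/V₂)^n = 19.9 kPa.
W = (P₁V₁−P₂V₂)/(n−1) = (226×12.6−19.9×92.5)/0.22 = 4600 J.
ΔU = nCvΔT = 0.438×23.1×(504−782) = -2810 J.
Q = ΔU + W = 1790 J.
State after step 1: P = 19.9 kPa, V = 92.5 L, T = 504 K.
Step 2 — Isochoric: V stays 92.5 L; P/T = const ⇒ T₂ = 854 K, P₂ = 33.6 kPa.
W = 0 (no volume change).
ΔU = nCvΔT = 0.438×23.1×(854−504) = 3540 J.
Q = ΔU = 3540 J.
Net over both steps: W = 4600 J, Q = 5320 J, ΔU = 729 J.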